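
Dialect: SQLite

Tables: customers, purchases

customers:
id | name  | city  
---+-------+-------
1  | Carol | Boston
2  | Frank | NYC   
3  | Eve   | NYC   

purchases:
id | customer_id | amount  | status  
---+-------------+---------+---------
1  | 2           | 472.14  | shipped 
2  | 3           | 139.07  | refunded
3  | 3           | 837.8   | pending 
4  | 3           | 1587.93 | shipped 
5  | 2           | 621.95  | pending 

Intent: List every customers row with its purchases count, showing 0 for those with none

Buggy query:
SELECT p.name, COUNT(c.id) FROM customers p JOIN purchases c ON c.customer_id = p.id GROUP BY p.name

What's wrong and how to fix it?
Bug: INNER JOIN drops customers rows that have no matching purchases rows

Fix: Switch to LEFT JOIN to retain unmatched parent rows

Corrected query:
SELECT p.name, COUNT(c.id) FROM customers p LEFT JOIN purchases c ON c.customer_id = p.id GROUP BY p.name

Result:
name  | COUNT(c.id)
------+------------
Carol | 0          
Eve   | 3          
Frank | 2          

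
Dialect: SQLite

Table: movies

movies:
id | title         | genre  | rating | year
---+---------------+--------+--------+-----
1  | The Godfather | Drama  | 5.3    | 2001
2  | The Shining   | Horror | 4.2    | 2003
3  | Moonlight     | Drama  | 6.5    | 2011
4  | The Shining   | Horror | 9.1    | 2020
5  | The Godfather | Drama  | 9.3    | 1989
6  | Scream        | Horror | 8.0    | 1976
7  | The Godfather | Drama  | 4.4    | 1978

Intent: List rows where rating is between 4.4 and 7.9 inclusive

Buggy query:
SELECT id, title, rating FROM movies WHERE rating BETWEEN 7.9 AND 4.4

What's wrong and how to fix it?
Bug: BETWEEN expects the lower bound first; with 7.9 AND 4.4 the range is empty

Fix: Swap the bounds so the smaller value comes first

Corrected query:
SELECT id, title, rating FROM movies WHERE rating BETWEEN 4.4 AND 7.9

Result:
id | title         | rating
---+---------------+-------
1  | The Godfather | 5.3   
3  | Moonlight     | 6.5   
7  | The Godfather | 4.4   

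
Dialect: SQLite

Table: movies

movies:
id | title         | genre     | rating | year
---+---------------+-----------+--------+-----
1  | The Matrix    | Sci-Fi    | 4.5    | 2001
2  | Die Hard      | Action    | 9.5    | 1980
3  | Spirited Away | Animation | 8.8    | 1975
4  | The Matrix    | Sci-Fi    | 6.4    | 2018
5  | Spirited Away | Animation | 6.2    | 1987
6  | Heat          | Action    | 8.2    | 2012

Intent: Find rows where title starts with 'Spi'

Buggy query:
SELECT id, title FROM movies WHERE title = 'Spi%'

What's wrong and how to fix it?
Bug: '=' compares the literal string including the % character; pattern matching needs LIKE

Fix: Use LIKE for wildcard pattern matching

Corrected query:
SELECT id, title FROM movies WHERE title LIKE 'Spi%'

Result:
id | title        
---+--------------
3  | Spirited Away
5  | Spirited Away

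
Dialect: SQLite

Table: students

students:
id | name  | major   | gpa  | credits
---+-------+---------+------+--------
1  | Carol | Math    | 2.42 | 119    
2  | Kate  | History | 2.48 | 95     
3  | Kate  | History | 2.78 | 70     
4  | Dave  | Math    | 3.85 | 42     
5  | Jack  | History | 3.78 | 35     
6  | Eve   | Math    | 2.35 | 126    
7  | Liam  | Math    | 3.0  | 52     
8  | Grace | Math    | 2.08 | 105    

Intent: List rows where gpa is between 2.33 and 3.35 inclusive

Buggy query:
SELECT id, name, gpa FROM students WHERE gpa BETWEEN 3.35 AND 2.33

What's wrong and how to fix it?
Bug: The bounds are reversed; BETWEEN a AND b requires a <= b to match anything

Fix: Write BETWEEN 2.33 AND 3.35

Corrected query:
SELECT id, name, gpa FROM students WHERE gpa BETWEEN 2.33 AND 3.35

Result:
id | name  | gpa 
---+-------+-----
1  | Carol | 2.42
2  | Kate  | 2.48
3  | Kate  | 2.78
6  | Eve   | 2.35
7  | Liam  | 3   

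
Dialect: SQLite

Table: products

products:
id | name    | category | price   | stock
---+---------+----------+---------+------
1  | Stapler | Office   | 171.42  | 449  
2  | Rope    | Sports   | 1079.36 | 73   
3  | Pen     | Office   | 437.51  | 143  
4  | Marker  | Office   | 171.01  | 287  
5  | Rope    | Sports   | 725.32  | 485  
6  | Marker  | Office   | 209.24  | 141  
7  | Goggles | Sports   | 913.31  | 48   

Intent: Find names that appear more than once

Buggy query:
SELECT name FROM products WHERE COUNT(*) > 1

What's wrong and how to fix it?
Bug: COUNT(*) is an aggregate and cannot be used in WHERE

Fix: GROUP BY name, then filter groups with HAVING COUNT(*) > 1

Corrected query:
SELECT name FROM products GROUP BY name HAVING COUNT(*) > 1

Result:
name  
------
Marker
Rope  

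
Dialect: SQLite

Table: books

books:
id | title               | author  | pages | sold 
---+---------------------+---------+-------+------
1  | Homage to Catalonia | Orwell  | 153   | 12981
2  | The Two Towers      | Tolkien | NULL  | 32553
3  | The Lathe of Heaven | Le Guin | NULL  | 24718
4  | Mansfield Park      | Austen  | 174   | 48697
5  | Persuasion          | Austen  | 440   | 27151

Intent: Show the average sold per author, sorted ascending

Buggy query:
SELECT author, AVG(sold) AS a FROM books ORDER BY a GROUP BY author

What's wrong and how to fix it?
Bug: GROUP BY must precede ORDER BY

Fix: Reorder: SELECT … FROM … GROUP BY … ORDER BY …

Corrected query:
SELECT author, AVG(sold) AS a FROM books GROUP BY author ORDER BY a

Result:
author  | a    
--------+------
Orwell  | 12981
Le Guin | 24718
Tolkien | 32553
Austen  | 37924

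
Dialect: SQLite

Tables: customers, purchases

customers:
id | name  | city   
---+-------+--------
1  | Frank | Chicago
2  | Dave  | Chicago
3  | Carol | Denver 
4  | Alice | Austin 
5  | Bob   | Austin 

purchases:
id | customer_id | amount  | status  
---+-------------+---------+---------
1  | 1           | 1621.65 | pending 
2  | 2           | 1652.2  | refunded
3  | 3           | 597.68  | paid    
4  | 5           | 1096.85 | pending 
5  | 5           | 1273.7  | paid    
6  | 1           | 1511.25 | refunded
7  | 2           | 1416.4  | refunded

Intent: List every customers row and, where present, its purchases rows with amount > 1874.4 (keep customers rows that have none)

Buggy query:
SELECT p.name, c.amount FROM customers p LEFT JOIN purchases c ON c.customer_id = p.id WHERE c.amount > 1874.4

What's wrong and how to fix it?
Bug: Filtering c.amount in WHERE discards the NULL rows produced by LEFT JOIN, turning it into an inner join

Fix: Move the right-table condition into the ON clause so unmatched parents are kept

Corrected query:
SELECT p.name, c.amount FROM customers p LEFT JOIN purchases c ON c.customer_id = p.id AND c.amount > 1874.4

Result:
name  | amount
------+-------
Frank | NULL  
Dave  | NULL  
Carol | NULL  
Alice | NULL  
Bob   | NULL  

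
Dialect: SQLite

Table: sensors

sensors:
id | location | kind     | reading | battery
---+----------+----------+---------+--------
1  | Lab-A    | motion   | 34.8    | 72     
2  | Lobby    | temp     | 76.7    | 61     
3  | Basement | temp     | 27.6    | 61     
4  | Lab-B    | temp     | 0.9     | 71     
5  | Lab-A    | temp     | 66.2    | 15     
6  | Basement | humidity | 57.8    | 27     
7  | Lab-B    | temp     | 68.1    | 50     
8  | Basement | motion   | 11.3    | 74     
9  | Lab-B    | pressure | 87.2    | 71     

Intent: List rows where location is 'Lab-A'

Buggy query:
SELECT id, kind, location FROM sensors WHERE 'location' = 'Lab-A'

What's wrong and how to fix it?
Bug: 'location' in single quotes is a string literal, not the column; the comparison is literal-vs-literal and never true

Fix: Remove the quotes around the column name (or use double quotes for an identifier)

Corrected query:
SELECT id, kind, location FROM sensors WHERE location = 'Lab-A'

Result:
id | kind   | location
---+--------+---------
1  | motion | Lab-A   
5  | temp   | Lab-A   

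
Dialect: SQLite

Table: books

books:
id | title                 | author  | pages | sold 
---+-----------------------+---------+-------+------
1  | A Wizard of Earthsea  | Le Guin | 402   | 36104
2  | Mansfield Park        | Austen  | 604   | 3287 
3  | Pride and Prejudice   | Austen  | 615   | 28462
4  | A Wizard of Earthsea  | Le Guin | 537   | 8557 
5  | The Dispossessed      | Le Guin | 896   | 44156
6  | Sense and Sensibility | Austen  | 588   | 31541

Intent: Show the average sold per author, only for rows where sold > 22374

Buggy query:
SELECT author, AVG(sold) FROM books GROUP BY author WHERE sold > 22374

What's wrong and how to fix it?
Bug: WHERE cannot follow GROUP BY

Fix: Place WHERE between FROM and GROUP BY

Corrected query:
SELECT author, AVG(sold) FROM books WHERE sold > 22374 GROUP BY author

Result:
author  | AVG(sold)
--------+----------
Austen  | 30001.5  
Le Guin | 40130    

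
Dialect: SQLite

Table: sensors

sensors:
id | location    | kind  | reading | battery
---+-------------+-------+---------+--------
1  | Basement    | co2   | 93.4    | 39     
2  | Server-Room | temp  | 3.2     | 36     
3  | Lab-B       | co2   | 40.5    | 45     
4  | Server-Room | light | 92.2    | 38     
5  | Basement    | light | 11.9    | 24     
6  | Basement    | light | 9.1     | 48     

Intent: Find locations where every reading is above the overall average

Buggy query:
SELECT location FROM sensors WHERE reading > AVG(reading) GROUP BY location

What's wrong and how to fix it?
Bug: WHERE evaluates per row before aggregation, so AVG() is unavailable

Fix: Compute the overall average in a scalar subquery and compare each group's MIN against it in HAVING

Corrected query:
SELECT location FROM sensors GROUP BY location HAVING MIN(reading) > (SELECT AVG(reading) FROM sensors)

Result:
(no rows)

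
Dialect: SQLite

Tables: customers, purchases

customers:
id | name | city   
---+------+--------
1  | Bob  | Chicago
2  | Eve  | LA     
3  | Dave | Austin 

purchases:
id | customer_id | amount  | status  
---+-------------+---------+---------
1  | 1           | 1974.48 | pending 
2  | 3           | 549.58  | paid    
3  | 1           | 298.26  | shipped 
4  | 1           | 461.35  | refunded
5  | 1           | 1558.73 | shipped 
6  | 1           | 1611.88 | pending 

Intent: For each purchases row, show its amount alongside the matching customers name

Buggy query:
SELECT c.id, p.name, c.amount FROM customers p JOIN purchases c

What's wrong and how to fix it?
Bug: JOIN with no ON clause produces a cartesian product; every purchases row pairs with every customers row

Fix: Specify the join condition linking the foreign key to the parent id

Corrected query:
SELECT c.id, p.name, c.amount FROM customers p JOIN purchases c ON c.customer_id = p.id

Result:
id | name | amount 
---+------+--------
1  | Bob  | 1974.48
2  | Dave | 549.58 
3  | Bob  | 298.26 
4  | Bob  | 461.35 
5  | Bob  | 1558.73
6  | Bob  | 1611.88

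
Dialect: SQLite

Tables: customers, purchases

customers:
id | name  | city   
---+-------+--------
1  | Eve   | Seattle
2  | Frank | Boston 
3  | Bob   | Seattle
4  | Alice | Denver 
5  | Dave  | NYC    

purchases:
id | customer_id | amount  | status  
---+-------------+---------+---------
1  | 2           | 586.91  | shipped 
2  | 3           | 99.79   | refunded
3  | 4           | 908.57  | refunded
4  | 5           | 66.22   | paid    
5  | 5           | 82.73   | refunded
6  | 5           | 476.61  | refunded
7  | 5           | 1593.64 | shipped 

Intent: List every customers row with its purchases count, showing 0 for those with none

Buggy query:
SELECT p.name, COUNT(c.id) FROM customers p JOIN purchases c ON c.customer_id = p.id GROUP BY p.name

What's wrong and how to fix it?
Bug: An inner join excludes parents with zero children

Fix: Switch to LEFT JOIN to retain unmatched parent rows

Corrected query:
SELECT p.name, COUNT(c.id) FROM customers p LEFT JOIN purchases c ON c.customer_id = p.id GROUP BY p.name

Result:
name  | COUNT(c.id)
------+------------
Alice | 1          
Bob   | 1          
Dave  | 4          
Eve   | 0          
Frank | 1          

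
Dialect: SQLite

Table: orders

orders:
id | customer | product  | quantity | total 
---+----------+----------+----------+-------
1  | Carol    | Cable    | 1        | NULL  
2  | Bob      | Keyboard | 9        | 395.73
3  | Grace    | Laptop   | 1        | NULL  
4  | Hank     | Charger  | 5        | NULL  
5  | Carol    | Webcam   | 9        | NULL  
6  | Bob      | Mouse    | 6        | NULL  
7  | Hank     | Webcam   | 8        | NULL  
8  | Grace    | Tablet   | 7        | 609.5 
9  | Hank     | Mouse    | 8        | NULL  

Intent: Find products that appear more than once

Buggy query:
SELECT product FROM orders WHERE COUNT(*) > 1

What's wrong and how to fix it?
Bug: COUNT(*) is an aggregate and cannot be used in WHERE

Fix: GROUP BY product, then filter groups with HAVING COUNT(*) > 1

Corrected query:
SELECT product FROM orders GROUP BY product HAVING COUNT(*) > 1

Result:
product
-------
Mouse  
Webcam 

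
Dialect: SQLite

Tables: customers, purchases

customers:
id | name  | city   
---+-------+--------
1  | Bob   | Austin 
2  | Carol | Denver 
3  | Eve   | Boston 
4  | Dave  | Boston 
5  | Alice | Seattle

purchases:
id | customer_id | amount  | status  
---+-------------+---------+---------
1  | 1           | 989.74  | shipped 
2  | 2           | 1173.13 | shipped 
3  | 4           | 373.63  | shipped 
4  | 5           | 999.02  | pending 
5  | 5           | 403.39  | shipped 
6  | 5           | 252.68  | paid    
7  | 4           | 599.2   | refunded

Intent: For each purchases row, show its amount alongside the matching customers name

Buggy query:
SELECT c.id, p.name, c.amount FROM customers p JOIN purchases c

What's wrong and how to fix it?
Bug: JOIN with no ON clause produces a cartesian product; every purchases row pairs with every customers row

Fix: Add ON c.customer_id = p.id to the JOIN

Corrected query:
SELECT c.id, p.name, c.amount FROM customers p JOIN purchases c ON c.customer_id = p.id

Result:
id | name  | amount 
---+-------+--------
1  | Bob   | 989.74 
2  | Carol | 1173.13
3  | Dave  | 373.63 
4  | Alice | 999.02 
5  | Alice | 403.39 
6  | Alice | 252.68 
7  | Dave  | 599.2  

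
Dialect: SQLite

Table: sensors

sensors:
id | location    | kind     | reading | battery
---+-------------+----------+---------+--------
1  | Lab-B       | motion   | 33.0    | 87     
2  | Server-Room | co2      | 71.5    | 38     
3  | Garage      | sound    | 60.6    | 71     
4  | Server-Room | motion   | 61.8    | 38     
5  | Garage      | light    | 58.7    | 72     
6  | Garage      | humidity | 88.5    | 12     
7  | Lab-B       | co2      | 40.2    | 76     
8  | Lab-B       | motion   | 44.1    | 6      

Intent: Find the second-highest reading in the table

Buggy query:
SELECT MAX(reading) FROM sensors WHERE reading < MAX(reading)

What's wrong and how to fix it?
Bug: MAX(reading) on the right of the comparison is an aggregate-in-WHERE error

Fix: Put the inner MAX in a scalar subquery

Corrected query:
SELECT MAX(reading) FROM sensors WHERE reading < (SELECT MAX(reading) FROM sensors)

Result:
MAX(reading)
------------
71.5        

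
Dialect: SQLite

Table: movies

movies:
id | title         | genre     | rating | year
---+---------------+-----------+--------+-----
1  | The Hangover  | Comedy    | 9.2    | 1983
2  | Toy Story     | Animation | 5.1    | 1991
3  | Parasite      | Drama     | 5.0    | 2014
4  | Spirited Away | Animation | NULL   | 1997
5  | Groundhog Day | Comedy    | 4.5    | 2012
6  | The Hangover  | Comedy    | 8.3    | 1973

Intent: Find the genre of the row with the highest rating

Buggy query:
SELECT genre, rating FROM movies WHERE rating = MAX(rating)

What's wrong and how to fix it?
Bug: MAX(rating) is an aggregate and cannot be used directly in WHERE

Fix: Wrap MAX in a scalar subquery so WHERE compares against a single value

Corrected query:
SELECT genre, rating FROM movies WHERE rating = (SELECT MAX(rating) FROM movies)

Result:
genre  | rating
-------+-------
Comedy | 9.2   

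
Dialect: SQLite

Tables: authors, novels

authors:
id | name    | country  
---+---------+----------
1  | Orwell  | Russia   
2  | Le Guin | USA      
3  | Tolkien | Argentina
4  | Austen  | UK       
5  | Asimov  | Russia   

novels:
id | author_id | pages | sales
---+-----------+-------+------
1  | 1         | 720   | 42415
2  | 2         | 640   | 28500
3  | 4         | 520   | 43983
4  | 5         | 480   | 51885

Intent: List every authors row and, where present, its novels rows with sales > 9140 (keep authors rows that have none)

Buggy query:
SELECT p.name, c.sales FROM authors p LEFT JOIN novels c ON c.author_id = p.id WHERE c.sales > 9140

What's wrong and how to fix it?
Bug: Filtering c.sales in WHERE discards the NULL rows produced by LEFT JOIN, turning it into an inner join

Fix: Put 'c.sales > 9140' in the JOIN's ON clause instead of WHERE

Corrected query:
SELECT p.name, c.sales FROM authors p LEFT JOIN novels c ON c.author_id = p.id AND c.sales > 9140

Result:
name    | sales
--------+------
Orwell  | 42415
Le Guin | 28500
Tolkien | NULL 
Austen  | 43983
Asimov  | 51885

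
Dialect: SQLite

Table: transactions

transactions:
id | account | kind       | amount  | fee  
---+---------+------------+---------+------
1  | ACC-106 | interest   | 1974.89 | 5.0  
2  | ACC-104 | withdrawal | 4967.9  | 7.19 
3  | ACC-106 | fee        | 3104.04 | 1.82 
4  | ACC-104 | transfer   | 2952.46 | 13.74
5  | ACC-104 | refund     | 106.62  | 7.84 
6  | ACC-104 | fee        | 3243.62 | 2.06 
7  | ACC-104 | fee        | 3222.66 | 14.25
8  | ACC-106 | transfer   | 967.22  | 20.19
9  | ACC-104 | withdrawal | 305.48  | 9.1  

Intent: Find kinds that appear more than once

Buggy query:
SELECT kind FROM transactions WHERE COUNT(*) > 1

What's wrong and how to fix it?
Bug: COUNT(*) is an aggregate and cannot be used in WHERE

Fix: Group first, then use HAVING for the count condition

Corrected query:
SELECT kind FROM transactions GROUP BY kind HAVING COUNT(*) > 1

Result:
kind      
----------
fee       
transfer  
withdrawal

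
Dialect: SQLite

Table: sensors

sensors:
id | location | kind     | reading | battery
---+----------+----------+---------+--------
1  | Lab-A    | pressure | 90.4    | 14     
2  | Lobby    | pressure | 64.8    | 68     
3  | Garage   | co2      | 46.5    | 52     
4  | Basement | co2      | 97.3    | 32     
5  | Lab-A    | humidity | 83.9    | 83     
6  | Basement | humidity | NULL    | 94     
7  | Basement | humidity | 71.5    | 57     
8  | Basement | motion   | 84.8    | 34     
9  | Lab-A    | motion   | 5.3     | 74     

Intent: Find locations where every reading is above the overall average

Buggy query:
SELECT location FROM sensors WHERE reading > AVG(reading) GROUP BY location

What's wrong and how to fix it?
Bug: WHERE evaluates per row before aggregation, so AVG() is unavailable

Fix: Compute the overall average in a scalar subquery and compare each group's MIN against it in HAVING

Corrected query:
SELECT location FROM sensors GROUP BY location HAVING MIN(reading) > (SELECT AVG(reading) FROM sensors)

Result:
location
--------
Basement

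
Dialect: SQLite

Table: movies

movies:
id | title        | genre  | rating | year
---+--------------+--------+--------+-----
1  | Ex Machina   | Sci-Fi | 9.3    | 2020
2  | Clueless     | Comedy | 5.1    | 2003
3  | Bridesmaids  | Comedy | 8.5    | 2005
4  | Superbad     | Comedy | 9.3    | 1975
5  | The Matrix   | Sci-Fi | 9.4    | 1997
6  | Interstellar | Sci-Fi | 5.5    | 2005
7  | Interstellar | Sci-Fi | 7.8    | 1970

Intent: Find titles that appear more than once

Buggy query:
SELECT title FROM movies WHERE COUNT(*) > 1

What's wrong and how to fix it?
Bug: COUNT(*) is an aggregate and cannot be used in WHERE

Fix: GROUP BY title, then filter groups with HAVING COUNT(*) > 1

Corrected query:
SELECT title FROM movies GROUP BY title HAVING COUNT(*) > 1

Result:
title       
------------
Interstellar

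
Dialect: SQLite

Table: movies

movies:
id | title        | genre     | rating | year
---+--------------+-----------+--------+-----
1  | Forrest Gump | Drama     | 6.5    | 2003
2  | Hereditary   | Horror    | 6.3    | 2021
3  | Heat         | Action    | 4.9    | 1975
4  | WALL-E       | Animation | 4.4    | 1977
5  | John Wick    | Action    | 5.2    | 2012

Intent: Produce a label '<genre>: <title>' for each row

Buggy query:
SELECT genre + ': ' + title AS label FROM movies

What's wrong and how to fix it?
Bug: SQLite uses || for string concatenation; + coerces text to numbers (yielding 0)

Fix: Replace + with || to concatenate text

Corrected query:
SELECT genre || ': ' || title AS label FROM movies

Result:
label              
-------------------
Drama: Forrest Gump
Horror: Hereditary 
Action: Heat       
Animation: WALL-E  
Action: John Wick  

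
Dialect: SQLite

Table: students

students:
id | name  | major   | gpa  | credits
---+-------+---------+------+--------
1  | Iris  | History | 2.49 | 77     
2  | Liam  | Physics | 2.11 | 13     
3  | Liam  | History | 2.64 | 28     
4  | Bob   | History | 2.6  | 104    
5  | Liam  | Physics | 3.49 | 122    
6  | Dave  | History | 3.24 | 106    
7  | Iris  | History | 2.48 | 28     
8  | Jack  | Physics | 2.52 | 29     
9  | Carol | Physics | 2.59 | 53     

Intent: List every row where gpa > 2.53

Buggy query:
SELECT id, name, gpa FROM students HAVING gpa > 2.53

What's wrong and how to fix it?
Bug: This is a non-aggregate query (no GROUP BY, no aggregates), so in SQLite the HAVING clause is invalid here; a row-level condition belongs in WHERE

Fix: Use WHERE for row-level filtering

Corrected query:
SELECT id, name, gpa FROM students WHERE gpa > 2.53

Result:
id | name  | gpa 
---+-------+-----
3  | Liam  | 2.64
4  | Bob   | 2.6 
5  | Liam  | 3.49
6  | Dave  | 3.24
9  | Carol | 2.59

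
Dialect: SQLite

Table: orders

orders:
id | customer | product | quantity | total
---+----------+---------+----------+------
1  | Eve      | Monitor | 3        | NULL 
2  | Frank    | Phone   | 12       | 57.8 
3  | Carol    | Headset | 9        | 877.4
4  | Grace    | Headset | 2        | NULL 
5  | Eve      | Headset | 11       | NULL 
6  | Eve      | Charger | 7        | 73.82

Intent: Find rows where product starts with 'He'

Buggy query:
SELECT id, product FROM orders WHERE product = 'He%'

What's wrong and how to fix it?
Bug: '=' compares the literal string including the % character; pattern matching needs LIKE

Fix: Replace '=' with LIKE so 'He%' is treated as a pattern

Corrected query:
SELECT id, product FROM orders WHERE product LIKE 'He%'

Result:
id | product
---+--------
3  | Headset
4  | Headset
5  | Headset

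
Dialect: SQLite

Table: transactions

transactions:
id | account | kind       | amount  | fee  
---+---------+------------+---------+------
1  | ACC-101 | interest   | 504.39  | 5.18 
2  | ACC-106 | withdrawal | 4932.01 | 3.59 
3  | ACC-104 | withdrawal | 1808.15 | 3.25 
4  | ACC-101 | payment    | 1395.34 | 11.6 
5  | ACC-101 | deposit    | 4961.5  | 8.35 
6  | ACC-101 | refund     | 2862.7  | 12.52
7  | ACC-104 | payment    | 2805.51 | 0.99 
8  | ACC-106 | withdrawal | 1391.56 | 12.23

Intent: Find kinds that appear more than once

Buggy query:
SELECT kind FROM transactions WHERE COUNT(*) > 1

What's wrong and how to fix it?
Bug: WHERE can't reference COUNT(*); aggregates are computed after WHERE

Fix: Group first, then use HAVING for the count condition

Corrected query:
SELECT kind FROM transactions GROUP BY kind HAVING COUNT(*) > 1

Result:
kind      
----------
payment   
withdrawal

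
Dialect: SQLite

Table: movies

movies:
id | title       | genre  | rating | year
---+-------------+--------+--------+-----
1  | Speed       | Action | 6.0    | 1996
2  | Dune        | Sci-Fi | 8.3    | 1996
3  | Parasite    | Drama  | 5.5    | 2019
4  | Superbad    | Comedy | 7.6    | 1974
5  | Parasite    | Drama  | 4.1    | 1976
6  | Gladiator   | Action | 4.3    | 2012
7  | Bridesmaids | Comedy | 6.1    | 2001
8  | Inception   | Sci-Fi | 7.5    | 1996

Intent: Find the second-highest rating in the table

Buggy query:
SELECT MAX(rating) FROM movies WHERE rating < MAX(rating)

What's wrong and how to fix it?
Bug: The inner MAX is an aggregate inside WHERE, which is not allowed

Fix: Compute the overall MAX in a subquery, then take MAX of rows below it

Corrected query:
SELECT MAX(rating) FROM movies WHERE rating < (SELECT MAX(rating) FROM movies)

Result:
MAX(rating)
-----------
7.6        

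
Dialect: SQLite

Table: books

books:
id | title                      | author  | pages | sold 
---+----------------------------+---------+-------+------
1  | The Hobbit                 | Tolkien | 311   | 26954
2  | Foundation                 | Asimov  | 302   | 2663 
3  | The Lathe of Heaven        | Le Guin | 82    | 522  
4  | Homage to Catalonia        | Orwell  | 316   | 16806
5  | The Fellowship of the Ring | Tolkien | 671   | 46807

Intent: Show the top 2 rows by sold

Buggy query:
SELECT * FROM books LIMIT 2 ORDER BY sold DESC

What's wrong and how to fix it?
Bug: ORDER BY cannot follow LIMIT; LIMIT is the final clause

Fix: Sort with ORDER BY, then apply LIMIT

Corrected query:
SELECT * FROM books ORDER BY sold DESC LIMIT 2

Result:
id | title                      | author  | pages | sold 
---+----------------------------+---------+-------+------
5  | The Fellowship of the Ring | Tolkien | 671   | 46807
1  | The Hobbit                 | Tolkien | 311   | 26954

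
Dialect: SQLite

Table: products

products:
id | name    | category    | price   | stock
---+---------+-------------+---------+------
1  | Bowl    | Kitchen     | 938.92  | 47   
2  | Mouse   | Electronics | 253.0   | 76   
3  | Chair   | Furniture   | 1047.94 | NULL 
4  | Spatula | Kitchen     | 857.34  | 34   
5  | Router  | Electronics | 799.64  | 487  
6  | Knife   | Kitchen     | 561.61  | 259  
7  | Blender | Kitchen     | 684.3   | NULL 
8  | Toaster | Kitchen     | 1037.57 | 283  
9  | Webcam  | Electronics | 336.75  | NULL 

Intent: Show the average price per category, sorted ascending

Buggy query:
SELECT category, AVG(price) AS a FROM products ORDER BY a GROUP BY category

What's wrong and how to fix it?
Bug: GROUP BY must precede ORDER BY

Fix: Move ORDER BY to the end, after GROUP BY

Corrected query:
SELECT category, AVG(price) AS a FROM products GROUP BY category ORDER BY a

Result:
category    | a      
------------+--------
Electronics | 463.13 
Kitchen     | 815.948
Furniture   | 1047.94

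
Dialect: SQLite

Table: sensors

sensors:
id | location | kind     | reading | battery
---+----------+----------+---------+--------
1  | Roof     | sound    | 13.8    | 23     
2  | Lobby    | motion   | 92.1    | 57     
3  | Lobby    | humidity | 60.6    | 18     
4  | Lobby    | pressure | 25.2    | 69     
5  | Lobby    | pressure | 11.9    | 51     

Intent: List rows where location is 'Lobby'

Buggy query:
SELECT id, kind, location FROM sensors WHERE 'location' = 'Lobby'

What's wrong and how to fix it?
Bug: 'location' in single quotes is a string literal, not the column; the comparison is literal-vs-literal and never true

Fix: Remove the quotes around the column name (or use double quotes for an identifier)

Corrected query:
SELECT id, kind, location FROM sensors WHERE location = 'Lobby'

Result:
id | kind     | location
---+----------+---------
2  | motion   | Lobby   
3  | humidity | Lobby   
4  | pressure | Lobby   
5  | pressure | Lobby   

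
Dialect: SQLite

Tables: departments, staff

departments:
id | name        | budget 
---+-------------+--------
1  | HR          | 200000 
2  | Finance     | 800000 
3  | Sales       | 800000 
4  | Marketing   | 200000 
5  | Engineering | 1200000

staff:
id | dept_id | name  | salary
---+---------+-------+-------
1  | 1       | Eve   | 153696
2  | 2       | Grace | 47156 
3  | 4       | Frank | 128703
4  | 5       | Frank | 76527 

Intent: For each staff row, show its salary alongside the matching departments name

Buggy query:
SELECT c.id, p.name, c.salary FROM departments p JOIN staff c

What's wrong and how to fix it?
Bug: Missing join condition: each staff row is matched to all departments rows instead of just its own

Fix: Add ON c.dept_id = p.id to the JOIN

Corrected query:
SELECT c.id, p.name, c.salary FROM departments p JOIN staff c ON c.dept_id = p.id

Result:
id | name        | salary
---+-------------+-------
1  | HR          | 153696
2  | Finance     | 47156 
3  | Marketing   | 128703
4  | Engineering | 76527 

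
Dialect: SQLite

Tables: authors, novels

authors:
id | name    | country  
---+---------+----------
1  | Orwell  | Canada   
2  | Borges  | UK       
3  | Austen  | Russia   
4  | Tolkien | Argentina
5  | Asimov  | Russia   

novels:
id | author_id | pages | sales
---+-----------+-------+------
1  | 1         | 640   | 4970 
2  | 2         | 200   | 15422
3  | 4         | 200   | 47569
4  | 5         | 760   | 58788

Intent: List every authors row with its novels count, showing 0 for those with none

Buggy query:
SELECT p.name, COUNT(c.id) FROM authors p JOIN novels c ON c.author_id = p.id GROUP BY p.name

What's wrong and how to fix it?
Bug: INNER JOIN drops authors rows that have no matching novels rows

Fix: Use LEFT JOIN so parents without children still appear (COUNT(c.id) gives 0)

Corrected query:
SELECT p.name, COUNT(c.id) FROM authors p LEFT JOIN novels c ON c.author_id = p.id GROUP BY p.name

Result:
name    | COUNT(c.id)
--------+------------
Asimov  | 1          
Austen  | 0          
Borges  | 1          
Orwell  | 1          
Tolkien | 1          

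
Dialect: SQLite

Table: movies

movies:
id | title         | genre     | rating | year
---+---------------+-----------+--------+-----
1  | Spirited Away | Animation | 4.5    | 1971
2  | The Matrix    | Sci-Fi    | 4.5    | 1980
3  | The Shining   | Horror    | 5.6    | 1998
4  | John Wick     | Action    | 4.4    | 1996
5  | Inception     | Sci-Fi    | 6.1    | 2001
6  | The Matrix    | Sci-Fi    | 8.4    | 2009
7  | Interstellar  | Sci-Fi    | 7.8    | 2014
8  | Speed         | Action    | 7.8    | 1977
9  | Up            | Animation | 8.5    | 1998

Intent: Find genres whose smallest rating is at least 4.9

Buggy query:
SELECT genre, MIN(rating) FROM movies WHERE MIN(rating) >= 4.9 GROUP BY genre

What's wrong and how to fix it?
Bug: Aggregates like MIN are computed per group after WHERE runs

Fix: Replace WHERE with HAVING after the GROUP BY

Corrected query:
SELECT genre, MIN(rating) FROM movies GROUP BY genre HAVING MIN(rating) >= 4.9

Result:
genre  | MIN(rating)
-------+------------
Horror | 5.6        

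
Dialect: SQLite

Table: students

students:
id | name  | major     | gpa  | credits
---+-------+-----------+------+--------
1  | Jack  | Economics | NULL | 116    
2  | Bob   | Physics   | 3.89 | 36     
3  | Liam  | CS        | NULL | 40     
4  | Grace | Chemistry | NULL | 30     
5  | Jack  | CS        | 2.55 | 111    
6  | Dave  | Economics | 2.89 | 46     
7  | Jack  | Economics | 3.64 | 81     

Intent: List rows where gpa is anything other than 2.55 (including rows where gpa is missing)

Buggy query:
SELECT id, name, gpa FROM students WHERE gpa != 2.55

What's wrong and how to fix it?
Bug: 'gpa != 2.55' is unknown when gpa is NULL, so NULL rows are silently excluded

Fix: Add an explicit OR gpa IS NULL to include the missing-value rows

Corrected query:
SELECT id, name, gpa FROM students WHERE gpa != 2.55 OR gpa IS NULL

Result:
id | name  | gpa 
---+-------+-----
1  | Jack  | NULL
2  | Bob   | 3.89
3  | Liam  | NULL
4  | Grace | NULL
6  | Dave  | 2.89
7  | Jack  | 3.64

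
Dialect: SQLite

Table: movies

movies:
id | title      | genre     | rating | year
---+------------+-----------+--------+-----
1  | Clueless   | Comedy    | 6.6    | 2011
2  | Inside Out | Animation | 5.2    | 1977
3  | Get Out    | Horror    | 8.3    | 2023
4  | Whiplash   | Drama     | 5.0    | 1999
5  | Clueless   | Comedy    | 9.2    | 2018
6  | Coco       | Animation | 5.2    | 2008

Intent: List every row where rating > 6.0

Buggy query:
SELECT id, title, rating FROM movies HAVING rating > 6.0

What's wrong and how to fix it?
Bug: HAVING filters the output of aggregation, but this query has no GROUP BY and no aggregate functions, so SQLite rejects it (HAVING clause on a non-aggregate query); the condition here is per row

Fix: Replace HAVING with WHERE since the condition applies to individual rows

Corrected query:
SELECT id, title, rating FROM movies WHERE rating > 6.0

Result:
id | title    | rating
---+----------+-------
1  | Clueless | 6.6   
3  | Get Out  | 8.3   
5  | Clueless | 9.2   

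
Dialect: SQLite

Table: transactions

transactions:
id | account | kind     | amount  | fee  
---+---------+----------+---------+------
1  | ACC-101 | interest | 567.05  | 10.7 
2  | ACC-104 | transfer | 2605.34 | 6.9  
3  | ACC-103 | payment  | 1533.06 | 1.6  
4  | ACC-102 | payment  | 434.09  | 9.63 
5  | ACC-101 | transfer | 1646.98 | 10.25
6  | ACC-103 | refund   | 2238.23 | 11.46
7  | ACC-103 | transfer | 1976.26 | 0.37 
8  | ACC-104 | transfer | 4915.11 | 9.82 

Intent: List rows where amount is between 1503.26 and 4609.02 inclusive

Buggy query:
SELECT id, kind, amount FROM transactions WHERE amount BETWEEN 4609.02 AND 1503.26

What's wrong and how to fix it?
Bug: The bounds are reversed; BETWEEN a AND b requires a <= b to match anything

Fix: Swap the bounds so the smaller value comes first

Corrected query:
SELECT id, kind, amount FROM transactions WHERE amount BETWEEN 1503.26 AND 4609.02

Result:
id | kind     | amount 
---+----------+--------
2  | transfer | 2605.34
3  | payment  | 1533.06
5  | transfer | 1646.98
6  | refund   | 2238.23
7  | transfer | 1976.26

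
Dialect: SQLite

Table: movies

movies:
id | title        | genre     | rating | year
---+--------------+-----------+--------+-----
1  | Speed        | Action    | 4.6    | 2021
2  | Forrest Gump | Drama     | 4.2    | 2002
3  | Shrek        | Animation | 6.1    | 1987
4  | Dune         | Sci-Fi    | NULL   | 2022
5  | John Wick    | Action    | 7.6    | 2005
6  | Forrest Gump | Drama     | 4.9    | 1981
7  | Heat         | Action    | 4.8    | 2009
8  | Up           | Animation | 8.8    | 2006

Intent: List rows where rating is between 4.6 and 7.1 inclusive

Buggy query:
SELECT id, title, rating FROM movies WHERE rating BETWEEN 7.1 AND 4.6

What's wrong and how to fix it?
Bug: BETWEEN expects the lower bound first; with 7.1 AND 4.6 the range is empty

Fix: Swap the bounds so the smaller value comes first

Corrected query:
SELECT id, title, rating FROM movies WHERE rating BETWEEN 4.6 AND 7.1

Result:
id | title        | rating
---+--------------+-------
1  | Speed        | 4.6   
3  | Shrek        | 6.1   
6  | Forrest Gump | 4.9   
7  | Heat         | 4.8   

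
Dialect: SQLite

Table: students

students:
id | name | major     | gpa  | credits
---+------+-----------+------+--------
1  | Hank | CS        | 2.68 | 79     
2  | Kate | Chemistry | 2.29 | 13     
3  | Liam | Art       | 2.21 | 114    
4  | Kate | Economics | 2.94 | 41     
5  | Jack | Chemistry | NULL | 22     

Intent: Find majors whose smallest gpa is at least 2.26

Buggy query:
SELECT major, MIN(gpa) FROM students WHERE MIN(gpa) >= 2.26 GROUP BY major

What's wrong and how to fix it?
Bug: MIN() in WHERE is a misuse of aggregate

Fix: Use HAVING for the per-group MIN condition

Corrected query:
SELECT major, MIN(gpa) FROM students GROUP BY major HAVING MIN(gpa) >= 2.26

Result:
major     | MIN(gpa)
----------+---------
CS        | 2.68    
Chemistry | 2.29    
Economics | 2.94    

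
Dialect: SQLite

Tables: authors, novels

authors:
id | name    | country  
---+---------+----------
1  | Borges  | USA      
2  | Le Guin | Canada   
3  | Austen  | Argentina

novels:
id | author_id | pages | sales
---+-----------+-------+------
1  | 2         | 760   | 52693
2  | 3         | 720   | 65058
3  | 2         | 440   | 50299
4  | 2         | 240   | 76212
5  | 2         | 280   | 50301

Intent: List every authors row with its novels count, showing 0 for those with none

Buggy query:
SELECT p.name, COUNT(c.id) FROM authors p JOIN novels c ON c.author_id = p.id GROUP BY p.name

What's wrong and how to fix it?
Bug: INNER JOIN drops authors rows that have no matching novels rows

Fix: Use LEFT JOIN so parents without children still appear (COUNT(c.id) gives 0)

Corrected query:
SELECT p.name, COUNT(c.id) FROM authors p LEFT JOIN novels c ON c.author_id = p.id GROUP BY p.name

Result:
name    | COUNT(c.id)
--------+------------
Austen  | 1          
Borges  | 0          
Le Guin | 4          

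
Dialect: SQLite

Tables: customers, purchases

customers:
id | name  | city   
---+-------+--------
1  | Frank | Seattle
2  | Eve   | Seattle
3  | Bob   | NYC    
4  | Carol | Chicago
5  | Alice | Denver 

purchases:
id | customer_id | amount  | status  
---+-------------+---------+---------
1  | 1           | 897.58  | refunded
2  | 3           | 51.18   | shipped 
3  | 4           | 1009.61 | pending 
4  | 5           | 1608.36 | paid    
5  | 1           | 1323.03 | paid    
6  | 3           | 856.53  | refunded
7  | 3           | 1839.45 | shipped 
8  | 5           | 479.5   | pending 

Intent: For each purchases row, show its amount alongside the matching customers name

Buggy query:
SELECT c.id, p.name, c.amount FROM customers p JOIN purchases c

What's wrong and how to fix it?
Bug: JOIN with no ON clause produces a cartesian product; every purchases row pairs with every customers row

Fix: Add ON c.customer_id = p.id to the JOIN

Corrected query:
SELECT c.id, p.name, c.amount FROM customers p JOIN purchases c ON c.customer_id = p.id

Result:
id | name  | amount 
---+-------+--------
1  | Frank | 897.58 
2  | Bob   | 51.18  
3  | Carol | 1009.61
4  | Alice | 1608.36
5  | Frank | 1323.03
6  | Bob   | 856.53 
7  | Bob   | 1839.45
8  | Alice | 479.5  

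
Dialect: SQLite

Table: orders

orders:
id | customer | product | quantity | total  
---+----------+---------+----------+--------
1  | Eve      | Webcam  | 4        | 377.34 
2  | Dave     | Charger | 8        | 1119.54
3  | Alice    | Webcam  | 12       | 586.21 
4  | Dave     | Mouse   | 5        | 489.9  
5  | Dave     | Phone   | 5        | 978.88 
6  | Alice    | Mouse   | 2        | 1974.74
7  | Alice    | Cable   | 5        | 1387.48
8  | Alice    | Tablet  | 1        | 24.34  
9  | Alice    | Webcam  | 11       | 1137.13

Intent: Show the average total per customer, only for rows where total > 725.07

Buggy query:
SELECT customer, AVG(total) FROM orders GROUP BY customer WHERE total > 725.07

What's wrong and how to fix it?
Bug: Row-level WHERE must come before GROUP BY in the clause order

Fix: Place WHERE between FROM and GROUP BY

Corrected query:
SELECT customer, AVG(total) FROM orders WHERE total > 725.07 GROUP BY customer

Result:
customer | AVG(total) 
---------+------------
Alice    | 1499.783333
Dave     | 1049.21    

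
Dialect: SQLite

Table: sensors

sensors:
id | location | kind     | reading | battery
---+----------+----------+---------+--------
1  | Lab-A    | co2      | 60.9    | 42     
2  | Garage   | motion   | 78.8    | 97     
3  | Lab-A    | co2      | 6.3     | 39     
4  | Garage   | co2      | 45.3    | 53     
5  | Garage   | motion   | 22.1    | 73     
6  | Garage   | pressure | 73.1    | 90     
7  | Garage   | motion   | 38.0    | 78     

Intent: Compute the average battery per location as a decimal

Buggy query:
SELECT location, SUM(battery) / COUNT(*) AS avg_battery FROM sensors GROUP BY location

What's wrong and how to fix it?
Bug: SUM(battery) and COUNT(*) are both integers; the division truncates the fractional part

Fix: Cast one side to REAL so the division keeps the fractional part

Corrected query:
SELECT location, SUM(battery) * 1.0 / COUNT(*) AS avg_battery FROM sensors GROUP BY location

Result:
location | avg_battery
---------+------------
Garage   | 78.2       
Lab-A    | 40.5       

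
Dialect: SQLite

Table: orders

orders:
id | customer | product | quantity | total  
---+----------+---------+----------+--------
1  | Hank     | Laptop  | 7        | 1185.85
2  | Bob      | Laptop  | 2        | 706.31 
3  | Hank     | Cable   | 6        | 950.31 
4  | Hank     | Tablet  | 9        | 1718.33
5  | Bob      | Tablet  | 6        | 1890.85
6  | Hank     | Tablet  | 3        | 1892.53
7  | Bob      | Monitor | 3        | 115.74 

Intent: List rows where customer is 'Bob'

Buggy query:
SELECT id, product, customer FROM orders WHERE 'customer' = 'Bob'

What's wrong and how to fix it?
Bug: 'customer' in single quotes is a string literal, not the column; the comparison is literal-vs-literal and never true

Fix: Remove the quotes around the column name (or use double quotes for an identifier)

Corrected query:
SELECT id, product, customer FROM orders WHERE customer = 'Bob'

Result:
id | product | customer
---+---------+---------
2  | Laptop  | Bob     
5  | Tablet  | Bob     
7  | Monitor | Bob     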